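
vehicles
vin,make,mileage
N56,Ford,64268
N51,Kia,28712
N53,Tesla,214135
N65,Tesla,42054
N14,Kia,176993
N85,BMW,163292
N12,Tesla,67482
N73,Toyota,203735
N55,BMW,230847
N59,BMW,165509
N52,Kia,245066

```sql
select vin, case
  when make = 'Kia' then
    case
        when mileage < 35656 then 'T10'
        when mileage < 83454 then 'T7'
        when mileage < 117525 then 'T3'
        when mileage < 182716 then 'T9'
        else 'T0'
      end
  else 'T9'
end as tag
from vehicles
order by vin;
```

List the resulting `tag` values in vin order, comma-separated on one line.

vin=N12: make='Tesla' → outer ELSE → T9
vin=N14: make='Kia' → inner[mileage < 182716] → T9
vin=N51: make='Kia' → inner[mileage < 35656] → T10
vin=N52: make='Kia' → inner[ELSE] → T0
vin=N53: make='Tesla' → outer ELSE → T9
vin=N55: make='BMW' → outer ELSE → T9
vin=N56: make='Ford' → outer ELSE → T9
vin=N59: make='BMW' → outer ELSE → T9
vin=N65: make='Tesla' → outer ELSE → T9
vin=N73: make='Toyota' → outer ELSE → T9
vin=N85: make='BMW' → outer ELSE → T9

T9, T9, T10, T0, T9, T9, T9, T9, T9, T9, T9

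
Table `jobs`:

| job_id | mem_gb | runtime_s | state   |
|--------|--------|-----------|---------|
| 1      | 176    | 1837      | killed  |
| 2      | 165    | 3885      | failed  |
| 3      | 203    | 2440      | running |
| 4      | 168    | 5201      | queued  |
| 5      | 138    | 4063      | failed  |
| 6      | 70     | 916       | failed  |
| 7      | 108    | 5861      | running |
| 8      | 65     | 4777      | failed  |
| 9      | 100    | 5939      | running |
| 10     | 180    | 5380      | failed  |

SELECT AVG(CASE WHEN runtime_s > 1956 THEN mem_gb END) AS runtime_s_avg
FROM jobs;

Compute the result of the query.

job_id=1: ✗
job_id=2: ✓ → 165
job_id=3: ✓ → 203
job_id=4: ✓ → 168
job_id=5: ✓ → 138
job_id=6: ✗
job_id=7: ✓ → 108
job_id=8: ✓ → 65
job_id=9: ✓ → 100
job_id=10: ✓ → 180
runtime_s_avg = (165 + 203 + 168 + 138 + 108 + 65 + 100 + 180) / 8 = 140.875

140.875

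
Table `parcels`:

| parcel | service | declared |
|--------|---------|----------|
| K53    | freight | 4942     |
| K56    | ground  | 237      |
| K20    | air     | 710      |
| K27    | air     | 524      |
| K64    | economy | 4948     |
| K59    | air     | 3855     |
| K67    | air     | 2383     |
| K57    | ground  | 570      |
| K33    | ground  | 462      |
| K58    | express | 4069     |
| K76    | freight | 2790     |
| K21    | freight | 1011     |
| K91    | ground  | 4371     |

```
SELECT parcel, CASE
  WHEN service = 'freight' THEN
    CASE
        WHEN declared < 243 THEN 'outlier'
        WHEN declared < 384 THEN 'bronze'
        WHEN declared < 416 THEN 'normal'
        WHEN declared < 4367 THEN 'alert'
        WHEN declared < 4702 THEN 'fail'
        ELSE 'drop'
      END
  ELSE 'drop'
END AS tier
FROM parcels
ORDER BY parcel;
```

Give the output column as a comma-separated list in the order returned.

drop, alert, drop, drop, drop, drop, drop, drop, drop, drop, drop, alert, drop

parcel=K20: service='air' → outer ELSE → drop
parcel=K21: service='freight' → inner[declared < 4367] → alert
parcel=K27: service='air' → outer ELSE → drop
parcel=K33: service='ground' → outer ELSE → drop
parcel=K53: service='freight' → inner[ELSE] → drop
parcel=K56: service='ground' → outer ELSE → drop
parcel=K57: service='ground' → outer ELSE → drop
parcel=K58: service='express' → outer ELSE → drop
parcel=K59: service='air' → outer ELSE → drop
parcel=K64: service='economy' → outer ELSE → drop
parcel=K67: service='air' → outer ELSE → drop
parcel=K76: service='freight' → inner[declared < 4367] → alert
parcel=K91: service='ground' → outer ELSE → drop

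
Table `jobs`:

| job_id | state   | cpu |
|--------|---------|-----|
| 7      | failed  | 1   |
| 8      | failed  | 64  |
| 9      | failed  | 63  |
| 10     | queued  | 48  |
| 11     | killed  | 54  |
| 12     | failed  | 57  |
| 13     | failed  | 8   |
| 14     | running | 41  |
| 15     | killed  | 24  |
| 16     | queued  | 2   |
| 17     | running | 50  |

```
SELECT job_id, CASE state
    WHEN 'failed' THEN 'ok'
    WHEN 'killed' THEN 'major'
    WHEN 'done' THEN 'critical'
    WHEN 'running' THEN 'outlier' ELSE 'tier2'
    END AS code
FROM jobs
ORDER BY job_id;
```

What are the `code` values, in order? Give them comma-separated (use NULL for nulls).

job_id=7: state='failed' → ok
job_id=8: state='failed' → ok
job_id=9: state='failed' → ok
job_id=10: ELSE → tier2
job_id=11: state='killed' → major
job_id=12: state='failed' → ok
job_id=13: state='failed' → ok
job_id=14: state='running' → outlier
job_id=15: state='killed' → major
job_id=16: ELSE → tier2
job_id=17: state='running' → outlier

ok, ok, ok, tier2, major, ok, ok, outlier, major, tier2, outlier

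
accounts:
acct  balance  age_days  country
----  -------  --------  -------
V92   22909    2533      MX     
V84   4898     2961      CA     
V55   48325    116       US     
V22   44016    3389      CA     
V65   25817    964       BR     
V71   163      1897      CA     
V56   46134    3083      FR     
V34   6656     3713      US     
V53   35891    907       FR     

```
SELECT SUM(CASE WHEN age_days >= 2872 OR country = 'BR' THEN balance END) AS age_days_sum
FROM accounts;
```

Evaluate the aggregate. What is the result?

127521

acct=V92: ✗
acct=V84: ✓ → 4898
acct=V55: ✗
acct=V22: ✓ → 44016
acct=V65: ✓ → 25817
acct=V71: ✗
acct=V56: ✓ → 46134
acct=V34: ✓ → 6656
acct=V53: ✗
age_days_sum = 4898 + 44016 + 25817 + 46134 + 6656 = 127521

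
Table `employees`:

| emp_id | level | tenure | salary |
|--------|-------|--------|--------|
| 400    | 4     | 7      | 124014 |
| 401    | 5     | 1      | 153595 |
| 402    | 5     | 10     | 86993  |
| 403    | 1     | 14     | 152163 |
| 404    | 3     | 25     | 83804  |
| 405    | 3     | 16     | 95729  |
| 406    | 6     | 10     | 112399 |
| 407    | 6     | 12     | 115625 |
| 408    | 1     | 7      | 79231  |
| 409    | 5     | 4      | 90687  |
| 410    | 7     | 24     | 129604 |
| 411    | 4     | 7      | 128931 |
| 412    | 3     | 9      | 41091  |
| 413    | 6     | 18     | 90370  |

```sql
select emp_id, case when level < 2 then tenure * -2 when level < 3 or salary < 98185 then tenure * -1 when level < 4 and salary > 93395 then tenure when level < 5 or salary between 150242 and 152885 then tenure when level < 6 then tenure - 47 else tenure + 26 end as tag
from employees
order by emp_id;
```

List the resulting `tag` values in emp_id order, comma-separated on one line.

emp_id=400: level < 5 or salary between 150242 and 152885 → 7
emp_id=401: level < 6 → -46
emp_id=402: level < 3 or salary < 98185 → -10
emp_id=403: level < 2 → -28
emp_id=404: level < 3 or salary < 98185 → -25
emp_id=405: level < 3 or salary < 98185 → -16
emp_id=406: ELSE → 36
emp_id=407: ELSE → 38
emp_id=408: level < 2 → -14
emp_id=409: level < 3 or salary < 98185 → -4
emp_id=410: ELSE → 50
emp_id=411: level < 5 or salary between 150242 and 152885 → 7
emp_id=412: level < 3 or salary < 98185 → -9
emp_id=413: level < 3 or salary < 98185 → -18

7, -46, -10, -28, -25, -16, 36, 38, -14, -4, 50, 7, -9, -18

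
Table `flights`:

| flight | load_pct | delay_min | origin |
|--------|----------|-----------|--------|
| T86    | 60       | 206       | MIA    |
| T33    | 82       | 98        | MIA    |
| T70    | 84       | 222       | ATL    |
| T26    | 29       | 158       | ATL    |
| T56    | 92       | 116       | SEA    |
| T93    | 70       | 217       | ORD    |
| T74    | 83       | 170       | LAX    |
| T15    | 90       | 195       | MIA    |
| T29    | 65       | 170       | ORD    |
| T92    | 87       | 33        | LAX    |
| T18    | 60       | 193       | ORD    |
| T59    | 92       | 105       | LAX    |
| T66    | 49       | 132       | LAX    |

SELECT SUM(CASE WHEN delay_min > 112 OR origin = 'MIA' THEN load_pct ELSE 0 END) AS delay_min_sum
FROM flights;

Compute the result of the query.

764

flight=T86: ✓ → 60
flight=T33: ✓ → 82
flight=T70: ✓ → 84
flight=T26: ✓ → 29
flight=T56: ✓ → 92
flight=T93: ✓ → 70
flight=T74: ✓ → 83
flight=T15: ✓ → 90
flight=T29: ✓ → 65
flight=T92: ✗
flight=T18: ✓ → 60
flight=T59: ✗
flight=T66: ✓ → 49
delay_min_sum = 60 + 82 + 84 + 29 + 92 + 70 + 83 + 90 + 65 + 60 + 49 = 764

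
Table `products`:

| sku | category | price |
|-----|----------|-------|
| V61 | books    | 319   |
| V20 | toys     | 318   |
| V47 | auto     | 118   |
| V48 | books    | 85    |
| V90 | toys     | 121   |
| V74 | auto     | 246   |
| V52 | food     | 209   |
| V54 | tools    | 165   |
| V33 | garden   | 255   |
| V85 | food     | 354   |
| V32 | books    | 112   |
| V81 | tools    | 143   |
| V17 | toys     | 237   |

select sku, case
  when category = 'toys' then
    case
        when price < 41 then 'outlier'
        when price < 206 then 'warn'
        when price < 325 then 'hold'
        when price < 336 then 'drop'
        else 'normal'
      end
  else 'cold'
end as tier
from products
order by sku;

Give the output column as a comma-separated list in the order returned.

sku=V17: category='toys' → inner[price < 325] → hold
sku=V20: category='toys' → inner[price < 325] → hold
sku=V32: category='books' → outer ELSE → cold
sku=V33: category='garden' → outer ELSE → cold
sku=V47: category='auto' → outer ELSE → cold
sku=V48: category='books' → outer ELSE → cold
sku=V52: category='food' → outer ELSE → cold
sku=V54: category='tools' → outer ELSE → cold
sku=V61: category='books' → outer ELSE → cold
sku=V74: category='auto' → outer ELSE → cold
sku=V81: category='tools' → outer ELSE → cold
sku=V85: category='food' → outer ELSE → cold
sku=V90: category='toys' → inner[price < 206] → warn

hold, hold, cold, cold, cold, cold, cold, cold, cold, cold, cold, cold, warn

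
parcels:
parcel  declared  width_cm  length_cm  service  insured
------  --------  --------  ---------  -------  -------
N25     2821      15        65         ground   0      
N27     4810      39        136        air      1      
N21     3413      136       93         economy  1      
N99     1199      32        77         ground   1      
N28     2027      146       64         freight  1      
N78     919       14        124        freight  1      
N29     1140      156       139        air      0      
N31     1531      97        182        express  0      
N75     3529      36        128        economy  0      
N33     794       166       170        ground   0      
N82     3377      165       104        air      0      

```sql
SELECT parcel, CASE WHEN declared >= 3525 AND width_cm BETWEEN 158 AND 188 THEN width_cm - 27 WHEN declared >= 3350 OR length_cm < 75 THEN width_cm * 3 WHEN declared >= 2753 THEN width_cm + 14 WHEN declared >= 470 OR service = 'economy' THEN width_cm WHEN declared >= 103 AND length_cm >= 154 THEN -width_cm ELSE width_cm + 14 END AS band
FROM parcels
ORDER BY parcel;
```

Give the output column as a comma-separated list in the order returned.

408, 45, 117, 438, 156, 97, 166, 108, 14, 495, 32

parcel=N21: declared >= 3350 OR length_cm < 75 → 408
parcel=N25: declared >= 3350 OR length_cm < 75 → 45
parcel=N27: declared >= 3350 OR length_cm < 75 → 117
parcel=N28: declared >= 3350 OR length_cm < 75 → 438
parcel=N29: declared >= 470 OR service = 'economy' → 156
parcel=N31: declared >= 470 OR service = 'economy' → 97
parcel=N33: declared >= 470 OR service = 'economy' → 166
parcel=N75: declared >= 3350 OR length_cm < 75 → 108
parcel=N78: declared >= 470 OR service = 'economy' → 14
parcel=N82: declared >= 3350 OR length_cm < 75 → 495
parcel=N99: declared >= 470 OR service = 'economy' → 32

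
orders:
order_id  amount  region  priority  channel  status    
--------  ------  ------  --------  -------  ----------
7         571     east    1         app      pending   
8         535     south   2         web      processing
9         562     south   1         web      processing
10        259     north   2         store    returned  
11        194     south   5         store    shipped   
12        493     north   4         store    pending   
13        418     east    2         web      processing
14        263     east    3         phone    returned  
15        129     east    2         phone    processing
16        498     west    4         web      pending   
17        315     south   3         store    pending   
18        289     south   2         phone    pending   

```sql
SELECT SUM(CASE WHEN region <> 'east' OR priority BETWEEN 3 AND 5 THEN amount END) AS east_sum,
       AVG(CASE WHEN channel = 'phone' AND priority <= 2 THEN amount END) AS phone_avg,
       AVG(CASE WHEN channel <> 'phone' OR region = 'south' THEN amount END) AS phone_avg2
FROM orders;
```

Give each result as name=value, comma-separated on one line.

[east_sum: region <> 'east' OR priority BETWEEN 3 AND 5]
order_id=7: ✗
order_id=8: ✓ → 535
order_id=9: ✓ → 562
order_id=10: ✓ → 259
order_id=11: ✓ → 194
order_id=12: ✓ → 493
order_id=13: ✗
order_id=14: ✓ → 263
order_id=15: ✗
order_id=16: ✓ → 498
order_id=17: ✓ → 315
order_id=18: ✓ → 289
east_sum = 535 + 562 + 259 + 194 + 493 + 263 + 498 + 315 + 289 = 3408
—
[phone_avg: channel = 'phone' AND priority <= 2]
order_id=7: ✗
order_id=8: ✗
order_id=9: ✗
order_id=10: ✗
order_id=11: ✗
order_id=12: ✗
order_id=13: ✗
order_id=14: ✗
order_id=15: ✓ → 129
order_id=16: ✗
order_id=17: ✗
order_id=18: ✓ → 289
phone_avg = (129 + 289) / 2 = 209
—
[phone_avg2: channel <> 'phone' OR region = 'south']
order_id=7: ✓ → 571
order_id=8: ✓ → 535
order_id=9: ✓ → 562
order_id=10: ✓ → 259
order_id=11: ✓ → 194
order_id=12: ✓ → 493
order_id=13: ✓ → 418
order_id=14: ✗
order_id=15: ✗
order_id=16: ✓ → 498
order_id=17: ✓ → 315
order_id=18: ✓ → 289
phone_avg2 = (571 + 535 + 562 + 259 + 194 + 493 + 418 + 498 + 315 + 289) / 10 = 413.4

east_sum=3408, phone_avg=209, phone_avg2=413.4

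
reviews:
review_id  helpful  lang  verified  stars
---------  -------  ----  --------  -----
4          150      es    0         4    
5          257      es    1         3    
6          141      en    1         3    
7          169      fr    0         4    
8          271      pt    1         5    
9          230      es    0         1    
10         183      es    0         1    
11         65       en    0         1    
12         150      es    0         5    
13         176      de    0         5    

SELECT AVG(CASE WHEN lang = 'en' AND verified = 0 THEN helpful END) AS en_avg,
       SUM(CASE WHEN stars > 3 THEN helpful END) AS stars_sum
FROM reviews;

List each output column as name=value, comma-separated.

[en_avg: lang = 'en' AND verified = 0]
review_id=4: ✗
review_id=5: ✗
review_id=6: ✗
review_id=7: ✗
review_id=8: ✗
review_id=9: ✗
review_id=10: ✗
review_id=11: ✓ → 65
review_id=12: ✗
review_id=13: ✗
en_avg = 65
—
[stars_sum: stars > 3]
review_id=4: ✓ → 150
review_id=5: ✗
review_id=6: ✗
review_id=7: ✓ → 169
review_id=8: ✓ → 271
review_id=9: ✗
review_id=10: ✗
review_id=11: ✗
review_id=12: ✓ → 150
review_id=13: ✓ → 176
stars_sum = 150 + 169 + 271 + 150 + 176 = 916

en_avg=65, stars_sum=916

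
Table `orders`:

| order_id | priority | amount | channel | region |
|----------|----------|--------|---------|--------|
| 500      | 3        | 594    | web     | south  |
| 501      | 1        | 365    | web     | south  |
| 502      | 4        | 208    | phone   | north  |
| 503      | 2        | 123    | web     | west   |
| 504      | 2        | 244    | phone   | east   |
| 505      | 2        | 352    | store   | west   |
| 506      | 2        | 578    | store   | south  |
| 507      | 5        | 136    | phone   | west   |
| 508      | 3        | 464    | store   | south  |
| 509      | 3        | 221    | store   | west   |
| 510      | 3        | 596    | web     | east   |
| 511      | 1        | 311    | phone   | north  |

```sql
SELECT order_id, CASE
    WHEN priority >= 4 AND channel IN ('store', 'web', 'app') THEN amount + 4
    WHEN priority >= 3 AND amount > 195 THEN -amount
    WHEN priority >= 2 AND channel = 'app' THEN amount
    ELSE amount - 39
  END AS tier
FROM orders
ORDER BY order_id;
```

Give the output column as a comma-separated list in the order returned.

order_id=500: priority >= 3 AND amount > 195 → -594
order_id=501: ELSE → 326
order_id=502: priority >= 3 AND amount > 195 → -208
order_id=503: ELSE → 84
order_id=504: ELSE → 205
order_id=505: ELSE → 313
order_id=506: ELSE → 539
order_id=507: ELSE → 97
order_id=508: priority >= 3 AND amount > 195 → -464
order_id=509: priority >= 3 AND amount > 195 → -221
order_id=510: priority >= 3 AND amount > 195 → -596
order_id=511: ELSE → 272

-594, 326, -208, 84, 205, 313, 539, 97, -464, -221, -596, 272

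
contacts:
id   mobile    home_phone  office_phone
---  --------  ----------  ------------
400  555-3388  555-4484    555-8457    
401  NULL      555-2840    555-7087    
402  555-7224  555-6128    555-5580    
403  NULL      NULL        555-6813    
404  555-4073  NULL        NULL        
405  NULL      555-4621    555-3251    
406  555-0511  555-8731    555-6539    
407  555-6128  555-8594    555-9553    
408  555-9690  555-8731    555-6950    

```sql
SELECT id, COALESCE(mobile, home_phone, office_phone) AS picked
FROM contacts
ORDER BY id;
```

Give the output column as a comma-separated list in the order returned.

id=400: mobile=555-3388 → 555-3388
id=401: mobile=NULL, home_phone=555-2840 → 555-2840
id=402: mobile=555-7224 → 555-7224
id=403: mobile=NULL, home_phone=NULL, office_phone=555-6813 → 555-6813
id=404: mobile=555-4073 → 555-4073
id=405: mobile=NULL, home_phone=555-4621 → 555-4621
id=406: mobile=555-0511 → 555-0511
id=407: mobile=555-6128 → 555-6128
id=408: mobile=555-9690 → 555-9690

555-3388, 555-2840, 555-7224, 555-6813, 555-4073, 555-4621, 555-0511, 555-6128, 555-9690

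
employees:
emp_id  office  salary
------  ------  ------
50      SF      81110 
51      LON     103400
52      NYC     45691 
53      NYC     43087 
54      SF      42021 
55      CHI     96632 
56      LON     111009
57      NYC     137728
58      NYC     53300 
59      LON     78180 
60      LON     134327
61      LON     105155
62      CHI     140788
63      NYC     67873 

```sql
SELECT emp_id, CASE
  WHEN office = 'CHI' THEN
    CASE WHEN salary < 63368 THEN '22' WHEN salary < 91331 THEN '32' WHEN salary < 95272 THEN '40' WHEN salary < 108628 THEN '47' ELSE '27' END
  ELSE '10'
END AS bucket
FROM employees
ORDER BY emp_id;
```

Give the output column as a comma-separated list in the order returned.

10, 10, 10, 10, 10, 47, 10, 10, 10, 10, 10, 10, 27, 10

emp_id=50: office='SF' → outer ELSE → 10
emp_id=51: office='LON' → outer ELSE → 10
emp_id=52: office='NYC' → outer ELSE → 10
emp_id=53: office='NYC' → outer ELSE → 10
emp_id=54: office='SF' → outer ELSE → 10
emp_id=55: office='CHI' → inner[salary < 108628] → 47
emp_id=56: office='LON' → outer ELSE → 10
emp_id=57: office='NYC' → outer ELSE → 10
emp_id=58: office='NYC' → outer ELSE → 10
emp_id=59: office='LON' → outer ELSE → 10
emp_id=60: office='LON' → outer ELSE → 10
emp_id=61: office='LON' → outer ELSE → 10
emp_id=62: office='CHI' → inner[ELSE] → 27
emp_id=63: office='NYC' → outer ELSE → 10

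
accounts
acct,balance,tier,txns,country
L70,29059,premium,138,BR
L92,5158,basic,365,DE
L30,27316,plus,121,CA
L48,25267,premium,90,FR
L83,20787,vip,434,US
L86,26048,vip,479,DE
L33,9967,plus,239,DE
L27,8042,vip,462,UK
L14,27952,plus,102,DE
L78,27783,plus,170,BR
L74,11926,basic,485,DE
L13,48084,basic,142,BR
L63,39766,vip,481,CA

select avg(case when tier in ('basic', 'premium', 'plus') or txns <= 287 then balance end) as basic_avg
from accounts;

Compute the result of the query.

23612.4444444444

acct=L70: ✓ → 29059
acct=L92: ✓ → 5158
acct=L30: ✓ → 27316
acct=L48: ✓ → 25267
acct=L83: ✗
acct=L86: ✗
acct=L33: ✓ → 9967
acct=L27: ✗
acct=L14: ✓ → 27952
acct=L78: ✓ → 27783
acct=L74: ✓ → 11926
acct=L13: ✓ → 48084
acct=L63: ✗
basic_avg = (29059 + 5158 + 27316 + 25267 + 9967 + 27952 + 27783 + 11926 + 48084) / 9 = 23612.4444444444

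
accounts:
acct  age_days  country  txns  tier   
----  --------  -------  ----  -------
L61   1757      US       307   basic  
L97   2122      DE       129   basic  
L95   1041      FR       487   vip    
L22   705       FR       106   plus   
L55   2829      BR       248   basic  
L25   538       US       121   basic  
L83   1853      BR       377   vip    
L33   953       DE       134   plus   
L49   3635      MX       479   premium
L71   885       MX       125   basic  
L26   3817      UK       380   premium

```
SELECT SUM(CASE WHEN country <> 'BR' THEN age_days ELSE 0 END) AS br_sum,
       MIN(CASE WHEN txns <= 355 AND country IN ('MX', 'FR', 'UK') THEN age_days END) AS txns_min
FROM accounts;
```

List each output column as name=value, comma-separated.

br_sum=15453, txns_min=705

[br_sum: country <> 'BR']
acct=L61: ✓ → 1757
acct=L97: ✓ → 2122
acct=L95: ✓ → 1041
acct=L22: ✓ → 705
acct=L55: ✗
acct=L25: ✓ → 538
acct=L83: ✗
acct=L33: ✓ → 953
acct=L49: ✓ → 3635
acct=L71: ✓ → 885
acct=L26: ✓ → 3817
br_sum = 1757 + 2122 + 1041 + 705 + 538 + 953 + 3635 + 885 + 3817 = 15453
—
[txns_min: txns <= 355 AND country IN ('MX', 'FR', 'UK')]
acct=L61: ✗
acct=L97: ✗
acct=L95: ✗
acct=L22: ✓ → 705
acct=L55: ✗
acct=L25: ✗
acct=L83: ✗
acct=L33: ✗
acct=L49: ✗
acct=L71: ✓ → 885
acct=L26: ✗
txns_min = MIN(705, 885) = 705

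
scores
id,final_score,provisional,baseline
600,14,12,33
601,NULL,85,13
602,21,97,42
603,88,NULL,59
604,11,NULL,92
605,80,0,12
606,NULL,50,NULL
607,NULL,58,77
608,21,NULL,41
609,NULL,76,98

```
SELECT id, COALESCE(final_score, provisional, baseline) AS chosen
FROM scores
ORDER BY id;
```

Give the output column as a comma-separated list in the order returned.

id=600: final_score=14 → 14
id=601: final_score=NULL, provisional=85 → 85
id=602: final_score=21 → 21
id=603: final_score=88 → 88
id=604: final_score=11 → 11
id=605: final_score=80 → 80
id=606: final_score=NULL, provisional=50 → 50
id=607: final_score=NULL, provisional=58 → 58
id=608: final_score=21 → 21
id=609: final_score=NULL, provisional=76 → 76

14, 85, 21, 88, 11, 80, 50, 58, 21, 76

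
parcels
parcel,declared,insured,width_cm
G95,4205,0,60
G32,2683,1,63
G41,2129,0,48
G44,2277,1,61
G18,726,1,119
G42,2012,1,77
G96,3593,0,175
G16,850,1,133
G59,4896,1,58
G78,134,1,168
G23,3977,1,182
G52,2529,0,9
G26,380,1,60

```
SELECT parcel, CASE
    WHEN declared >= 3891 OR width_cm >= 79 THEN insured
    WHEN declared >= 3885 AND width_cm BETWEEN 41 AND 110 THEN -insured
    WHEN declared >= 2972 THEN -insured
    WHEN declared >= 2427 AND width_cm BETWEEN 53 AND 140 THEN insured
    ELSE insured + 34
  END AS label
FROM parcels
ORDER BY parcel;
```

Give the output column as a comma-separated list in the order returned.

1, 1, 1, 35, 1, 34, 35, 35, 34, 1, 1, 0, 0

parcel=G16: declared >= 3891 OR width_cm >= 79 → 1
parcel=G18: declared >= 3891 OR width_cm >= 79 → 1
parcel=G23: declared >= 3891 OR width_cm >= 79 → 1
parcel=G26: ELSE → 35
parcel=G32: declared >= 2427 AND width_cm BETWEEN 53 AND 140 → 1
parcel=G41: ELSE → 34
parcel=G42: ELSE → 35
parcel=G44: ELSE → 35
parcel=G52: ELSE → 34
parcel=G59: declared >= 3891 OR width_cm >= 79 → 1
parcel=G78: declared >= 3891 OR width_cm >= 79 → 1
parcel=G95: declared >= 3891 OR width_cm >= 79 → 0
parcel=G96: declared >= 3891 OR width_cm >= 79 → 0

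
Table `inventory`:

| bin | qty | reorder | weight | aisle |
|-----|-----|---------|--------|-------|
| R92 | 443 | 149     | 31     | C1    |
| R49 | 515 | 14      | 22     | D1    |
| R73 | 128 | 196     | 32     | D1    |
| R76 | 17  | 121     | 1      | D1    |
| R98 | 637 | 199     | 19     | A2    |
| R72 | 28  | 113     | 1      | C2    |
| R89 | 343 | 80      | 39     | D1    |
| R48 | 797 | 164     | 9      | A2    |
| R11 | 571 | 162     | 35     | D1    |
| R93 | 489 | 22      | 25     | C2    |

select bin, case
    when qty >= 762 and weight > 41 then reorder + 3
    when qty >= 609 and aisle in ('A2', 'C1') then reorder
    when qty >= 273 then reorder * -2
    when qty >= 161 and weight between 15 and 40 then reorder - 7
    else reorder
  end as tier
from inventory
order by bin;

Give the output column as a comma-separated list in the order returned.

bin=R11: qty >= 273 → -324
bin=R48: qty >= 609 and aisle in ('A2', 'C1') → 164
bin=R49: qty >= 273 → -28
bin=R72: ELSE → 113
bin=R73: ELSE → 196
bin=R76: ELSE → 121
bin=R89: qty >= 273 → -160
bin=R92: qty >= 273 → -298
bin=R93: qty >= 273 → -44
bin=R98: qty >= 609 and aisle in ('A2', 'C1') → 199

-324, 164, -28, 113, 196, 121, -160, -298, -44, 199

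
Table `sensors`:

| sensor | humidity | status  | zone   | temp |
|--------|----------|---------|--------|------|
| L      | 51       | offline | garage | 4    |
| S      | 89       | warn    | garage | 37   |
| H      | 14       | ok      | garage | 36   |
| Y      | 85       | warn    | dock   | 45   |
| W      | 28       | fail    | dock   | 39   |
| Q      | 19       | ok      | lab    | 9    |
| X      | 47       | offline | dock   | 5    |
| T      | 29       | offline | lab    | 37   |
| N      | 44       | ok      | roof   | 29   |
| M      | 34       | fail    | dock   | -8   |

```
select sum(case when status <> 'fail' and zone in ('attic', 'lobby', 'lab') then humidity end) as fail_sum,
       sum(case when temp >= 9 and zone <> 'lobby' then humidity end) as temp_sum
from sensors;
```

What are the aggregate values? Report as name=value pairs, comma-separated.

fail_sum=48, temp_sum=308

[fail_sum: status <> 'fail' and zone in ('attic', 'lobby', 'lab')]
sensor=L: ✗
sensor=S: ✗
sensor=H: ✗
sensor=Y: ✗
sensor=W: ✗
sensor=Q: ✓ → 19
sensor=X: ✗
sensor=T: ✓ → 29
sensor=N: ✗
sensor=M: ✗
fail_sum = 19 + 29 = 48
—
[temp_sum: temp >= 9 and zone <> 'lobby']
sensor=L: ✗
sensor=S: ✓ → 89
sensor=H: ✓ → 14
sensor=Y: ✓ → 85
sensor=W: ✓ → 28
sensor=Q: ✓ → 19
sensor=X: ✗
sensor=T: ✓ → 29
sensor=N: ✓ → 44
sensor=M: ✗
temp_sum = 89 + 14 + 85 + 28 + 19 + 29 + 44 = 308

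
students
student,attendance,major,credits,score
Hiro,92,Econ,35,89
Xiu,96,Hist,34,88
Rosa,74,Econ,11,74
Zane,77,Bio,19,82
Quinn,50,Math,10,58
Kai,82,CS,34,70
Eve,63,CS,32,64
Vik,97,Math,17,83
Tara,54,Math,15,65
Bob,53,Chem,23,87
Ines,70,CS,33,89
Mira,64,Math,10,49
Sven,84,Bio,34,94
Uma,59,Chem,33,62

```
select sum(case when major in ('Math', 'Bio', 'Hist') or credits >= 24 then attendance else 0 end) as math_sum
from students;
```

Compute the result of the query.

student=Hiro: ✓ → 92
student=Xiu: ✓ → 96
student=Rosa: ✗
student=Zane: ✓ → 77
student=Quinn: ✓ → 50
student=Kai: ✓ → 82
student=Eve: ✓ → 63
student=Vik: ✓ → 97
student=Tara: ✓ → 54
student=Bob: ✗
student=Ines: ✓ → 70
student=Mira: ✓ → 64
student=Sven: ✓ → 84
student=Uma: ✓ → 59
math_sum = 92 + 96 + 77 + 50 + 82 + 63 + 97 + 54 + 70 + 64 + 84 + 59 = 888

888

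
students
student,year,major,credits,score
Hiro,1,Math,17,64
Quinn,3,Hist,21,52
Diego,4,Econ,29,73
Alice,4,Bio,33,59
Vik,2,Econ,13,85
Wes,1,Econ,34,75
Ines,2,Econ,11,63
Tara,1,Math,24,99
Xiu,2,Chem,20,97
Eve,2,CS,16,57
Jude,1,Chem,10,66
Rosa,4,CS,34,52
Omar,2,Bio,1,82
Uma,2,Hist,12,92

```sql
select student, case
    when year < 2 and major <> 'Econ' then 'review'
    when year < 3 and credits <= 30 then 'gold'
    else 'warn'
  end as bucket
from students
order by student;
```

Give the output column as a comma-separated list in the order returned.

warn, warn, gold, review, gold, review, gold, warn, warn, review, gold, gold, warn, gold

student=Alice: ELSE → warn
student=Diego: ELSE → warn
student=Eve: year < 3 and credits <= 30 → gold
student=Hiro: year < 2 and major <> 'Econ' → review
student=Ines: year < 3 and credits <= 30 → gold
student=Jude: year < 2 and major <> 'Econ' → review
student=Omar: year < 3 and credits <= 30 → gold
student=Quinn: ELSE → warn
student=Rosa: ELSE → warn
student=Tara: year < 2 and major <> 'Econ' → review
student=Uma: year < 3 and credits <= 30 → gold
student=Vik: year < 3 and credits <= 30 → gold
student=Wes: ELSE → warn
student=Xiu: year < 3 and credits <= 30 → gold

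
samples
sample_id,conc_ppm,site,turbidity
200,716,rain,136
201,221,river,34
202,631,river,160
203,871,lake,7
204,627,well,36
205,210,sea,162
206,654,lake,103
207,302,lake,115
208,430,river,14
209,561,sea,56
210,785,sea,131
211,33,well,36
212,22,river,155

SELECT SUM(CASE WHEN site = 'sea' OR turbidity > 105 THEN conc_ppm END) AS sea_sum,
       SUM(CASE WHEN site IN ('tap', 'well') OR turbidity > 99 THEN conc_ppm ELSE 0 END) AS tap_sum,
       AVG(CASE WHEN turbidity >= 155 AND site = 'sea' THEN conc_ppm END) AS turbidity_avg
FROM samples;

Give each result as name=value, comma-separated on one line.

[sea_sum: site = 'sea' OR turbidity > 105]
sample_id=200: ✓ → 716
sample_id=201: ✗
sample_id=202: ✓ → 631
sample_id=203: ✗
sample_id=204: ✗
sample_id=205: ✓ → 210
sample_id=206: ✗
sample_id=207: ✓ → 302
sample_id=208: ✗
sample_id=209: ✓ → 561
sample_id=210: ✓ → 785
sample_id=211: ✗
sample_id=212: ✓ → 22
sea_sum = 716 + 631 + 210 + 302 + 561 + 785 + 22 = 3227
—
[tap_sum: site IN ('tap', 'well') OR turbidity > 99]
sample_id=200: ✓ → 716
sample_id=201: ✗
sample_id=202: ✓ → 631
sample_id=203: ✗
sample_id=204: ✓ → 627
sample_id=205: ✓ → 210
sample_id=206: ✓ → 654
sample_id=207: ✓ → 302
sample_id=208: ✗
sample_id=209: ✗
sample_id=210: ✓ → 785
sample_id=211: ✓ → 33
sample_id=212: ✓ → 22
tap_sum = 716 + 631 + 627 + 210 + 654 + 302 + 785 + 33 + 22 = 3980
—
[turbidity_avg: turbidity >= 155 AND site = 'sea']
sample_id=200: ✗
sample_id=201: ✗
sample_id=202: ✗
sample_id=203: ✗
sample_id=204: ✗
sample_id=205: ✓ → 210
sample_id=206: ✗
sample_id=207: ✗
sample_id=208: ✗
sample_id=209: ✗
sample_id=210: ✗
sample_id=211: ✗
sample_id=212: ✗
turbidity_avg = 210

sea_sum=3227, tap_sum=3980, turbidity_avg=210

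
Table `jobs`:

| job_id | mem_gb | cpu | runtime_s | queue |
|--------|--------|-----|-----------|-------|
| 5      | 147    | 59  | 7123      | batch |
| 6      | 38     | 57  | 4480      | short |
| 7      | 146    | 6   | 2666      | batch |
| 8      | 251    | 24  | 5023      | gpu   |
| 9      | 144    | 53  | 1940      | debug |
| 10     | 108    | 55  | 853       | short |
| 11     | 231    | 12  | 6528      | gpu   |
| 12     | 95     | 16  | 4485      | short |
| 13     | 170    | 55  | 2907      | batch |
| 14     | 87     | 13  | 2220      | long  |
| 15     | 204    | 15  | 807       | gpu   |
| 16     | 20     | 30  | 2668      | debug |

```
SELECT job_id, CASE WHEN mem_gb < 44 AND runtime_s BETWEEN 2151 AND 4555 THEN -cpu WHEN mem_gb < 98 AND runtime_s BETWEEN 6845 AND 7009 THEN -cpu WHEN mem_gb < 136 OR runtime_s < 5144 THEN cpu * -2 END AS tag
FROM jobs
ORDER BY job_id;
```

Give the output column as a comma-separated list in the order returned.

job_id=5: (no match → NULL) → NULL
job_id=6: mem_gb < 44 AND runtime_s BETWEEN 2151 AND 4555 → -57
job_id=7: mem_gb < 136 OR runtime_s < 5144 → -12
job_id=8: mem_gb < 136 OR runtime_s < 5144 → -48
job_id=9: mem_gb < 136 OR runtime_s < 5144 → -106
job_id=10: mem_gb < 136 OR runtime_s < 5144 → -110
job_id=11: (no match → NULL) → NULL
job_id=12: mem_gb < 136 OR runtime_s < 5144 → -32
job_id=13: mem_gb < 136 OR runtime_s < 5144 → -110
job_id=14: mem_gb < 136 OR runtime_s < 5144 → -26
job_id=15: mem_gb < 136 OR runtime_s < 5144 → -30
job_id=16: mem_gb < 44 AND runtime_s BETWEEN 2151 AND 4555 → -30

NULL, -57, -12, -48, -106, -110, NULL, -32, -110, -26, -30, -30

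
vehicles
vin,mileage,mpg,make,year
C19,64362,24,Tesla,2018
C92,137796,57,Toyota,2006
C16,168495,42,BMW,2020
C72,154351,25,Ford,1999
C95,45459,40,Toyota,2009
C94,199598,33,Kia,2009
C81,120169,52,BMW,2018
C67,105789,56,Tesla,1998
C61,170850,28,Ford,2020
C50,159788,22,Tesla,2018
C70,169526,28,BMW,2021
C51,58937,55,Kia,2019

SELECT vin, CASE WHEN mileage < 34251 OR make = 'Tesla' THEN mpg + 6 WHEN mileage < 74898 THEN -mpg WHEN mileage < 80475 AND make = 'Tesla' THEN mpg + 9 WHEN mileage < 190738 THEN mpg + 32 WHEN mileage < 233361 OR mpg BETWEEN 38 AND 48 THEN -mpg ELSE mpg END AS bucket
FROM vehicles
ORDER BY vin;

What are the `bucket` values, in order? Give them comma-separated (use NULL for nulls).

vin=C16: mileage < 190738 → 74
vin=C19: mileage < 34251 OR make = 'Tesla' → 30
vin=C50: mileage < 34251 OR make = 'Tesla' → 28
vin=C51: mileage < 74898 → -55
vin=C61: mileage < 190738 → 60
vin=C67: mileage < 34251 OR make = 'Tesla' → 62
vin=C70: mileage < 190738 → 60
vin=C72: mileage < 190738 → 57
vin=C81: mileage < 190738 → 84
vin=C92: mileage < 190738 → 89
vin=C94: mileage < 233361 OR mpg BETWEEN 38 AND 48 → -33
vin=C95: mileage < 74898 → -40

74, 30, 28, -55, 60, 62, 60, 57, 84, 89, -33, -40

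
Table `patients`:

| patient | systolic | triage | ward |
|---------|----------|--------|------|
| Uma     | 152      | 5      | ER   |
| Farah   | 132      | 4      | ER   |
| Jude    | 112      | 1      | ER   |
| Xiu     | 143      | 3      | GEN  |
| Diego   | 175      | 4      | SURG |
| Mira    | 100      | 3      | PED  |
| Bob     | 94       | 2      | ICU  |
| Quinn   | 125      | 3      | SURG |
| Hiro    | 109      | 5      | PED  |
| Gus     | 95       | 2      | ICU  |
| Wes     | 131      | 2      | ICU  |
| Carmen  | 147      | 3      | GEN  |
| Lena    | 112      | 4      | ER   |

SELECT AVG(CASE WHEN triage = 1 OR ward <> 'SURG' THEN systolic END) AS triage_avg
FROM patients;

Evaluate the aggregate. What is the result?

patient=Uma: ✓ → 152
patient=Farah: ✓ → 132
patient=Jude: ✓ → 112
patient=Xiu: ✓ → 143
patient=Diego: ✗
patient=Mira: ✓ → 100
patient=Bob: ✓ → 94
patient=Quinn: ✗
patient=Hiro: ✓ → 109
patient=Gus: ✓ → 95
patient=Wes: ✓ → 131
patient=Carmen: ✓ → 147
patient=Lena: ✓ → 112
triage_avg = (152 + 132 + 112 + 143 + 100 + 94 + 109 + 95 + 131 + 147 + 112) / 11 = 120.6363636364

120.6363636364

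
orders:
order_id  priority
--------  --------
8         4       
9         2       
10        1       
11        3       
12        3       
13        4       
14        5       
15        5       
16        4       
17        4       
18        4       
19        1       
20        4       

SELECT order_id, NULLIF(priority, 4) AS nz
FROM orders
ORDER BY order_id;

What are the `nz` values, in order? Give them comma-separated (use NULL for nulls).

NULL, 2, 1, 3, 3, NULL, 5, 5, NULL, NULL, NULL, 1, NULL

order_id=8: priority=4 vs 4: equal → NULL
order_id=9: priority=2 vs 4: differ → 2
order_id=10: priority=1 vs 4: differ → 1
order_id=11: priority=3 vs 4: differ → 3
order_id=12: priority=3 vs 4: differ → 3
order_id=13: priority=4 vs 4: equal → NULL
order_id=14: priority=5 vs 4: differ → 5
order_id=15: priority=5 vs 4: differ → 5
order_id=16: priority=4 vs 4: equal → NULL
order_id=17: priority=4 vs 4: equal → NULL
order_id=18: priority=4 vs 4: equal → NULL
order_id=19: priority=1 vs 4: differ → 1
order_id=20: priority=4 vs 4: equal → NULL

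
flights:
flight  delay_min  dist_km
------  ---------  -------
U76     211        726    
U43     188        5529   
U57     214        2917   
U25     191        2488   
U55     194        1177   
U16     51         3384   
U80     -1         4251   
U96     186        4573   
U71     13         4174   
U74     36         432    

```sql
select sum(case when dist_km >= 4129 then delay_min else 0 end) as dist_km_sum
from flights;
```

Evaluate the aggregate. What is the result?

386

flight=U76: ✗
flight=U43: ✓ → 188
flight=U57: ✗
flight=U25: ✗
flight=U55: ✗
flight=U16: ✗
flight=U80: ✓ → -1
flight=U96: ✓ → 186
flight=U71: ✓ → 13
flight=U74: ✗
dist_km_sum = 188 + -1 + 186 + 13 = 386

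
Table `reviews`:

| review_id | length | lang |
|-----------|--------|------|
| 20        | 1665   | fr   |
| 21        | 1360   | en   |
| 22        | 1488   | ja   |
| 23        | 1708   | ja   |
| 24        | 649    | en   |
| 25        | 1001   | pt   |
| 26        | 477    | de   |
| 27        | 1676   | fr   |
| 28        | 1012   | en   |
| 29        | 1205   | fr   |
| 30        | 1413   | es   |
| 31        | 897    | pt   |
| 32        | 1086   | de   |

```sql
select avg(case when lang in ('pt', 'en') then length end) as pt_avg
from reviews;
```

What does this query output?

review_id=20: ✗
review_id=21: ✓ → 1360
review_id=22: ✗
review_id=23: ✗
review_id=24: ✓ → 649
review_id=25: ✓ → 1001
review_id=26: ✗
review_id=27: ✗
review_id=28: ✓ → 1012
review_id=29: ✗
review_id=30: ✗
review_id=31: ✓ → 897
review_id=32: ✗
pt_avg = (1360 + 649 + 1001 + 1012 + 897) / 5 = 983.8

983.8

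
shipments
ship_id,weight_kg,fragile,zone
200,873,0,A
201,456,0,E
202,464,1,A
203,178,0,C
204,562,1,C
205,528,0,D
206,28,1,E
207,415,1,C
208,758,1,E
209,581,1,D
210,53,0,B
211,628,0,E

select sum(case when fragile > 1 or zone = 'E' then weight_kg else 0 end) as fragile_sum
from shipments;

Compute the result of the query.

1870

ship_id=200: ✗
ship_id=201: ✓ → 456
ship_id=202: ✗
ship_id=203: ✗
ship_id=204: ✗
ship_id=205: ✗
ship_id=206: ✓ → 28
ship_id=207: ✗
ship_id=208: ✓ → 758
ship_id=209: ✗
ship_id=210: ✗
ship_id=211: ✓ → 628
fragile_sum = 456 + 28 + 758 + 628 = 1870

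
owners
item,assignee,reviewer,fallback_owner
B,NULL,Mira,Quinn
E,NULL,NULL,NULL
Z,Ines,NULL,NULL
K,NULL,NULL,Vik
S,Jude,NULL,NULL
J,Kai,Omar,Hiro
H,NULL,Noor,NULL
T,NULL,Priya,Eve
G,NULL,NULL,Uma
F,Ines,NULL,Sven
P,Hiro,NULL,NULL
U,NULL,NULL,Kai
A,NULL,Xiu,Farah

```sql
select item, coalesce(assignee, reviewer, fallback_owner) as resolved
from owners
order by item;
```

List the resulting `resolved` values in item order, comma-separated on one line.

Xiu, Mira, NULL, Ines, Uma, Noor, Kai, Vik, Hiro, Jude, Priya, Kai, Ines

item=A: assignee=NULL, reviewer=Xiu → Xiu
item=B: assignee=NULL, reviewer=Mira → Mira
item=E: assignee=NULL, reviewer=NULL, fallback_owner=NULL (all NULL) → NULL
item=F: assignee=Ines → Ines
item=G: assignee=NULL, reviewer=NULL, fallback_owner=Uma → Uma
item=H: assignee=NULL, reviewer=Noor → Noor
item=J: assignee=Kai → Kai
item=K: assignee=NULL, reviewer=NULL, fallback_owner=Vik → Vik
item=P: assignee=Hiro → Hiro
item=S: assignee=Jude → Jude
item=T: assignee=NULL, reviewer=Priya → Priya
item=U: assignee=NULL, reviewer=NULL, fallback_owner=Kai → Kai
item=Z: assignee=Ines → Ines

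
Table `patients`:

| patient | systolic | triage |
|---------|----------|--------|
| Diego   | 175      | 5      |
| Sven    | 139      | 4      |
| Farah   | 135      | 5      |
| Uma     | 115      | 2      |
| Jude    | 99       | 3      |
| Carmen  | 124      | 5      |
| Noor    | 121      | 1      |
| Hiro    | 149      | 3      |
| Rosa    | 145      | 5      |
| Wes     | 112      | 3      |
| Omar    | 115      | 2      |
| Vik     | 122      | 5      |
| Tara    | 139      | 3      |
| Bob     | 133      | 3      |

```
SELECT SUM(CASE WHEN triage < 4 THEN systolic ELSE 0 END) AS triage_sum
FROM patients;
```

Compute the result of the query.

patient=Diego: ✗
patient=Sven: ✗
patient=Farah: ✗
patient=Uma: ✓ → 115
patient=Jude: ✓ → 99
patient=Carmen: ✗
patient=Noor: ✓ → 121
patient=Hiro: ✓ → 149
patient=Rosa: ✗
patient=Wes: ✓ → 112
patient=Omar: ✓ → 115
patient=Vik: ✗
patient=Tara: ✓ → 139
patient=Bob: ✓ → 133
triage_sum = 115 + 99 + 121 + 149 + 112 + 115 + 139 + 133 = 983

983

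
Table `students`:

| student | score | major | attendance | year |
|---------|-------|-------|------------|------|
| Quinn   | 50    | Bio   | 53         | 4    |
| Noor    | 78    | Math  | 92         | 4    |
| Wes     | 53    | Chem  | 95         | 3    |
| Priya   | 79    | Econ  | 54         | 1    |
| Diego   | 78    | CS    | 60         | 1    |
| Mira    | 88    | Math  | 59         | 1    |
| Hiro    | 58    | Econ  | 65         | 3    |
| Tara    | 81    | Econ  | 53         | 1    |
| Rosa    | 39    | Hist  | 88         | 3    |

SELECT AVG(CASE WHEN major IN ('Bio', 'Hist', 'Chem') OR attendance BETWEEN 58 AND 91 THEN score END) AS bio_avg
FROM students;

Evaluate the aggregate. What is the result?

student=Quinn: ✓ → 50
student=Noor: ✗
student=Wes: ✓ → 53
student=Priya: ✗
student=Diego: ✓ → 78
student=Mira: ✓ → 88
student=Hiro: ✓ → 58
student=Tara: ✗
student=Rosa: ✓ → 39
bio_avg = (50 + 53 + 78 + 88 + 58 + 39) / 6 = 61

61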